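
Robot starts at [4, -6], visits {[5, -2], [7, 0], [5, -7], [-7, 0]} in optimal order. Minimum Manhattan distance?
25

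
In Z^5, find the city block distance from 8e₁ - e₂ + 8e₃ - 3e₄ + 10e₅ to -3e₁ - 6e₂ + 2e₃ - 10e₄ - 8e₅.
47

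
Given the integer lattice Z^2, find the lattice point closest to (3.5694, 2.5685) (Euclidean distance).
(4, 3)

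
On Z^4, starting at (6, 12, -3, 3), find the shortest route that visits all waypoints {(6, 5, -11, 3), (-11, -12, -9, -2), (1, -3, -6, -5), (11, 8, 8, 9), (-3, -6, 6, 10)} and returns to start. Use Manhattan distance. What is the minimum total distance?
166
(one optimal route: (6, 12, -3, 3) → (6, 5, -11, 3) → (1, -3, -6, -5) → (-11, -12, -9, -2) → (-3, -6, 6, 10) → (11, 8, 8, 9) → (6, 12, -3, 3))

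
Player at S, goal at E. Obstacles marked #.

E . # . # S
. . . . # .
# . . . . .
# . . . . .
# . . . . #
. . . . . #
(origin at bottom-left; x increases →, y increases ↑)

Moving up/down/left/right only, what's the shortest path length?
9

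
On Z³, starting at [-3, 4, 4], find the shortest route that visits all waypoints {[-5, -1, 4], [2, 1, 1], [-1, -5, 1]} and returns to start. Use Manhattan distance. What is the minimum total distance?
38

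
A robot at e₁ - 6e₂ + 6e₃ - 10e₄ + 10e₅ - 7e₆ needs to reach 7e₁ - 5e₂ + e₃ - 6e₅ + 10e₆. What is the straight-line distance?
26.5895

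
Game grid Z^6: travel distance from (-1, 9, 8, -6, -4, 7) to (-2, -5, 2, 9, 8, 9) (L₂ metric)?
24.6171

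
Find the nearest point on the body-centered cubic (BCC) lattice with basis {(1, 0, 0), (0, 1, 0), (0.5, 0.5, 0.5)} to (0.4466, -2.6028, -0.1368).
(0.5, -2.5, -0.5)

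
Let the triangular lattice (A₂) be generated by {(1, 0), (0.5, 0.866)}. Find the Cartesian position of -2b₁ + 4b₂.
(0, 3.464)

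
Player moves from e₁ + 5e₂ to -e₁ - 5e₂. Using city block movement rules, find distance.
12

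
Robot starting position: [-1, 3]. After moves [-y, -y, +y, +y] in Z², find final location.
(-1, 3)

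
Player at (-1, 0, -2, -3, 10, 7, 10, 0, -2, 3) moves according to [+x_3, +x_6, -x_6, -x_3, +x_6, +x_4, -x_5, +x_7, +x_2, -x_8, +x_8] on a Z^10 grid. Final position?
(-1, 1, -2, -2, 9, 8, 11, 0, -2, 3)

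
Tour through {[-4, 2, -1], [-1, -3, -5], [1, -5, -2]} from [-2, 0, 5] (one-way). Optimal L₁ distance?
29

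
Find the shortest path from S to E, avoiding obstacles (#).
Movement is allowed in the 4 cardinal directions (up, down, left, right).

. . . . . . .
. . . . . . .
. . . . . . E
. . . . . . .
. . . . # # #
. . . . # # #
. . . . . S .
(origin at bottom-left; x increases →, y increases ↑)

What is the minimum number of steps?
9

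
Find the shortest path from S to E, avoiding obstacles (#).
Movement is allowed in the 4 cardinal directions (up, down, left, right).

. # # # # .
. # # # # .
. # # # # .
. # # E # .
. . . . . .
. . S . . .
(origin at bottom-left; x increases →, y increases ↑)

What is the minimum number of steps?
3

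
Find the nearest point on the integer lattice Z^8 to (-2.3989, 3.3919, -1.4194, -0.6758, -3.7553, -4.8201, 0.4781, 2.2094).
(-2, 3, -1, -1, -4, -5, 0, 2)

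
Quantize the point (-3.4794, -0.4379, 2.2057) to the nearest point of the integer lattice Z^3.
(-3, 0, 2)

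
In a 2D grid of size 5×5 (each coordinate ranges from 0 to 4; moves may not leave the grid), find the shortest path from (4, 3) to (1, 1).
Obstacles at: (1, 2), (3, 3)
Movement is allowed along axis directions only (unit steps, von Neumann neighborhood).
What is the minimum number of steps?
5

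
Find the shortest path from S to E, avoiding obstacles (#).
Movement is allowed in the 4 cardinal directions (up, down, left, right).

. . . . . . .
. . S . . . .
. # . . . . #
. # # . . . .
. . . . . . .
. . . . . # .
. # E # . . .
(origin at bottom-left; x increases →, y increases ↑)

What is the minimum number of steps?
7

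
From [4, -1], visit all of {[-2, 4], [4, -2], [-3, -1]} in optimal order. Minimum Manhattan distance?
15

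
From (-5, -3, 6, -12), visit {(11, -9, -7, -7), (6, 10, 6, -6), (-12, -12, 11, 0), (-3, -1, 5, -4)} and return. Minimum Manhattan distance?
158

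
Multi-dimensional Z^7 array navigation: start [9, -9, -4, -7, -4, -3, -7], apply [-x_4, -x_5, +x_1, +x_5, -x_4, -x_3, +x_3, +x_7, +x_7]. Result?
(10, -9, -4, -9, -4, -3, -5)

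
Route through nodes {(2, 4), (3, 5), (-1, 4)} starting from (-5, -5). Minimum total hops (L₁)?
18
(one optimal route: (-5, -5) → (-1, 4) → (2, 4) → (3, 5))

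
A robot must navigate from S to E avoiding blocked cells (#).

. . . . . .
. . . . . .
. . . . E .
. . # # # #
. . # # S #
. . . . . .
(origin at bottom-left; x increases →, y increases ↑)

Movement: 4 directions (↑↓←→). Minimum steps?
10
(one shortest path: (4, 1) → (4, 0) → (3, 0) → (2, 0) → (1, 0) → (1, 1) → (1, 2) → (1, 3) → (2, 3) → (3, 3) → (4, 3))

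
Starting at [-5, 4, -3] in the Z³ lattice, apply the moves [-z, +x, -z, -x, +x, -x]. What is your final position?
(-5, 4, -5)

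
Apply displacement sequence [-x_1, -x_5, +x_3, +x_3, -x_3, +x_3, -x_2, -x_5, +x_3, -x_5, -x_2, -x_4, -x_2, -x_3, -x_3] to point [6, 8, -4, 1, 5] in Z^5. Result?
(5, 5, -3, 0, 2)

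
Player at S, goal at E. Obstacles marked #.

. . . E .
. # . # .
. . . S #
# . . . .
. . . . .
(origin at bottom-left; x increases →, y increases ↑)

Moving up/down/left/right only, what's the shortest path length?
4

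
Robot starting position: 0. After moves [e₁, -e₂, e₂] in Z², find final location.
(1, 0)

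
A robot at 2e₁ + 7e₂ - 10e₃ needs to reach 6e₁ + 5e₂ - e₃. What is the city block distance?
15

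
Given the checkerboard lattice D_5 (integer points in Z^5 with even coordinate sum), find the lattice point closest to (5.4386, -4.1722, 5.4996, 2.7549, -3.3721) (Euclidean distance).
(5, -4, 5, 3, -3)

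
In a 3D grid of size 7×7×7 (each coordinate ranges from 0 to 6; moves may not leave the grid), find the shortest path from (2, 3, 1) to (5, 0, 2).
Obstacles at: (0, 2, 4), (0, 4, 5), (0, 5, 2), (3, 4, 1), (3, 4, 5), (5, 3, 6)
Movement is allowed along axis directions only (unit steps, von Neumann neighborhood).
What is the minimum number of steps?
7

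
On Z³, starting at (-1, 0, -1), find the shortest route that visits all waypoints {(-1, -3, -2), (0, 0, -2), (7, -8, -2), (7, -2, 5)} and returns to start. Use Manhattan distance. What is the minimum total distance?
48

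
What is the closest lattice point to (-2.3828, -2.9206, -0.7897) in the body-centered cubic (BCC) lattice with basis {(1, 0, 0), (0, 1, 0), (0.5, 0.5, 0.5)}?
(-2, -3, -1)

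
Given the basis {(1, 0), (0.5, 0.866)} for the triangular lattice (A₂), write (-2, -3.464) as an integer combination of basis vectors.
-4b₂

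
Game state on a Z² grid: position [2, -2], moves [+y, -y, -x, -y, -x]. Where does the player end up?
(0, -3)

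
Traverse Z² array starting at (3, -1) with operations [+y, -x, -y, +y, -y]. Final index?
(2, -1)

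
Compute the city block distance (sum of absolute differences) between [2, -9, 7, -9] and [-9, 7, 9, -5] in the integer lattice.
33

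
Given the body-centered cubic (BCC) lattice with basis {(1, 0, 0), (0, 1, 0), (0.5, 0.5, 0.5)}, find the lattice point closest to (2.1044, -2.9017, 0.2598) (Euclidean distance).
(2, -3, 0)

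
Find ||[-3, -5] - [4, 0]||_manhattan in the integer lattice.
12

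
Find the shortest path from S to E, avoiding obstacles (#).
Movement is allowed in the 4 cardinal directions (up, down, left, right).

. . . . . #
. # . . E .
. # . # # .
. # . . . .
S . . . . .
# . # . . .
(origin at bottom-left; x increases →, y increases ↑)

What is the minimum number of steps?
7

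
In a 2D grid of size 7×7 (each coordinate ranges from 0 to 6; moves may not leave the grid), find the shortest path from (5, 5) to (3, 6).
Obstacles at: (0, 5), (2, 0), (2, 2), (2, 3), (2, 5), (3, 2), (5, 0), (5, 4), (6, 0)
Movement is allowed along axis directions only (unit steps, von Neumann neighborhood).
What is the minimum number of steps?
3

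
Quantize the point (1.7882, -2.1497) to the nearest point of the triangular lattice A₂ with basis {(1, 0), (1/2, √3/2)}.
(2, -1.732)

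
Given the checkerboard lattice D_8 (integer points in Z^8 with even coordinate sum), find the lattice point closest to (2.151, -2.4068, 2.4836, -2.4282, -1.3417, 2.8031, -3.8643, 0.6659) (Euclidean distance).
(2, -2, 3, -2, -1, 3, -4, 1)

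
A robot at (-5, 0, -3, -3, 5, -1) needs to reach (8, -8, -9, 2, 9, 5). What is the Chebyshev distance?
13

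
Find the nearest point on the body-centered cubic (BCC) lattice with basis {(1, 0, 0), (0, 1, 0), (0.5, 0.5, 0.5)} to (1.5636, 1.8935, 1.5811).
(1.5, 1.5, 1.5)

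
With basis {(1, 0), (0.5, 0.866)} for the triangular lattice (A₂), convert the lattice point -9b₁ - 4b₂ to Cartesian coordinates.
(-11, -3.464)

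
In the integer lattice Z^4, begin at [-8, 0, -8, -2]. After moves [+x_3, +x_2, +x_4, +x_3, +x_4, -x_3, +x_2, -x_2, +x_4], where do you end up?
(-8, 1, -7, 1)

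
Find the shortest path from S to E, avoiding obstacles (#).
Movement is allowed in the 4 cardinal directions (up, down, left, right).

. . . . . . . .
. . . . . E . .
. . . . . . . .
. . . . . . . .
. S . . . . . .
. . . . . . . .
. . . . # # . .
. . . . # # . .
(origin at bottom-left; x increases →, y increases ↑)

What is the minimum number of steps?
7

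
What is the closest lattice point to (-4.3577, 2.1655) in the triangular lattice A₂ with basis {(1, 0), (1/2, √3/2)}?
(-4.5, 2.598)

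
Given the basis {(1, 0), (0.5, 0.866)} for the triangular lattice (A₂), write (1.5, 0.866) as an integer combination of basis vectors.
b₁ + b₂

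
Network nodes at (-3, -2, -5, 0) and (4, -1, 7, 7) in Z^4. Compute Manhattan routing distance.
27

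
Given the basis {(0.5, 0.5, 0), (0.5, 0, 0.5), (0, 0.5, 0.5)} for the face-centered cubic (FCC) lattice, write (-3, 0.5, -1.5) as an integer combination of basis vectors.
-b₁ - 5b₂ + 2b₃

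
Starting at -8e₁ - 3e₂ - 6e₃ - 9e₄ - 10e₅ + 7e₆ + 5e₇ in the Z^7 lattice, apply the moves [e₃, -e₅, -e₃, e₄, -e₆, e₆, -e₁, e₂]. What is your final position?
(-9, -2, -6, -8, -11, 7, 5)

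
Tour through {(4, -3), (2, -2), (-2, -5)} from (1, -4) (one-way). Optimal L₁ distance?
14
(one optimal route: (1, -4) → (4, -3) → (2, -2) → (-2, -5))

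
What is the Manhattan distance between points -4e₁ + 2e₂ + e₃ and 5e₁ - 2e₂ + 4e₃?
16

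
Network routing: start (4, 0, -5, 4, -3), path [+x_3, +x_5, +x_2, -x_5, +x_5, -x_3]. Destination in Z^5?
(4, 1, -5, 4, -2)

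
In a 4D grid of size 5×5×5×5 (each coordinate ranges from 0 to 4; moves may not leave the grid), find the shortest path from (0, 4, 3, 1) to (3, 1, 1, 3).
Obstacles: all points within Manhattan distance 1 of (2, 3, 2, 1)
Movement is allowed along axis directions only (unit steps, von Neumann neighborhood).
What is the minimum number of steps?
10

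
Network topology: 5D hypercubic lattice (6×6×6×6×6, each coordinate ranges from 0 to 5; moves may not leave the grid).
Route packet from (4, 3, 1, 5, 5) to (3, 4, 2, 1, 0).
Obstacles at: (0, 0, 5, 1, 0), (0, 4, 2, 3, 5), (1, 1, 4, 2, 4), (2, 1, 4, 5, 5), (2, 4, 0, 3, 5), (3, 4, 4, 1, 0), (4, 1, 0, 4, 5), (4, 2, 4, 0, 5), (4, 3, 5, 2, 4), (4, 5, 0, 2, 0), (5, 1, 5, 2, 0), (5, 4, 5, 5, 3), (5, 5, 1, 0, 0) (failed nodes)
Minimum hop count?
12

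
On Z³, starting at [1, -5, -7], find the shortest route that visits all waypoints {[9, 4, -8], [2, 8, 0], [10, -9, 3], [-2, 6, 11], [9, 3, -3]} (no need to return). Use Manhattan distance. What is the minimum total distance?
84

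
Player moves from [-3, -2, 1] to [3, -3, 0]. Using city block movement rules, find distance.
8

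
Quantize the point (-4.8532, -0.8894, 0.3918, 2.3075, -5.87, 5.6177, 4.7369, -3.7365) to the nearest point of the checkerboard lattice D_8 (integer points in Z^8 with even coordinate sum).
(-5, -1, 1, 2, -6, 6, 5, -4)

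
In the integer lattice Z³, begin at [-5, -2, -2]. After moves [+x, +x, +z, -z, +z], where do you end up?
(-3, -2, -1)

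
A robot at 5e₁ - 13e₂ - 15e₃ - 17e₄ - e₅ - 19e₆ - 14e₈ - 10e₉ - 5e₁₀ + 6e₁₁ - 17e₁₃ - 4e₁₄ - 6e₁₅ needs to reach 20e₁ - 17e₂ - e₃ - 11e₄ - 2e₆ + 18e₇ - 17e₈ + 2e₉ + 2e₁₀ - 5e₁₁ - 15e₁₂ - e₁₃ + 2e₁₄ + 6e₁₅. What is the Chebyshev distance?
18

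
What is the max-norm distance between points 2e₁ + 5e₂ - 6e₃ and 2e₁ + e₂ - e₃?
5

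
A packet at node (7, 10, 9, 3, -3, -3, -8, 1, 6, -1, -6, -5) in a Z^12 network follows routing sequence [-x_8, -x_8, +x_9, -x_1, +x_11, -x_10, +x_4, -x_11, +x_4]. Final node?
(6, 10, 9, 5, -3, -3, -8, -1, 7, -2, -6, -5)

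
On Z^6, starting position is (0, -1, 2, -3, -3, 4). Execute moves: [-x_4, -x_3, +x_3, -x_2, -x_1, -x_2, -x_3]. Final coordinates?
(-1, -3, 1, -4, -3, 4)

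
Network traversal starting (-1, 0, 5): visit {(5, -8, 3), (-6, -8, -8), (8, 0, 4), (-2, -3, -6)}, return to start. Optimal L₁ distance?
70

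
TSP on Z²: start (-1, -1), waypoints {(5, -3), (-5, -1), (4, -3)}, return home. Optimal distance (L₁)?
24
(one optimal route: (-1, -1) → (5, -3) → (4, -3) → (-5, -1) → (-1, -1))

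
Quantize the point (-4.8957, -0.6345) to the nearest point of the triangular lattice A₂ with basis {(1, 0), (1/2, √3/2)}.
(-4.5, -0.866)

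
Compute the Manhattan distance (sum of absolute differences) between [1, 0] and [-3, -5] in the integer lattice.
9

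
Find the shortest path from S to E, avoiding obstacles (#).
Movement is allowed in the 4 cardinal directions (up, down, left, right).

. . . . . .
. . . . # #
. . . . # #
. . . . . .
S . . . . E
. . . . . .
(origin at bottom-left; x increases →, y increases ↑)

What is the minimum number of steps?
5
(one shortest path: (0, 1) → (1, 1) → (2, 1) → (3, 1) → (4, 1) → (5, 1))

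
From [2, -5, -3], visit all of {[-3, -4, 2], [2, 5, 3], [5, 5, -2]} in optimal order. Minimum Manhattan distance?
34
(one optimal route: (2, -5, -3) → (-3, -4, 2) → (2, 5, 3) → (5, 5, -2))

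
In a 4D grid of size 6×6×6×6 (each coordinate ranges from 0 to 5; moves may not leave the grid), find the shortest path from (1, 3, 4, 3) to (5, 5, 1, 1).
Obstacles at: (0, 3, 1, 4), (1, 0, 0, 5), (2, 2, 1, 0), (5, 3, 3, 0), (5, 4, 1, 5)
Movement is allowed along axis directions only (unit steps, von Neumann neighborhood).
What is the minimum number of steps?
11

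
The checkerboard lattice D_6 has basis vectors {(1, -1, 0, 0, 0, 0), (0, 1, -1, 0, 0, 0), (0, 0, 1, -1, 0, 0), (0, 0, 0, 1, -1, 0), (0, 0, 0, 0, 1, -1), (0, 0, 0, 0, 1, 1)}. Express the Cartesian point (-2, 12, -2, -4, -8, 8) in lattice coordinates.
-2b₁ + 10b₂ + 8b₃ + 4b₄ - 6b₅ + 2b₆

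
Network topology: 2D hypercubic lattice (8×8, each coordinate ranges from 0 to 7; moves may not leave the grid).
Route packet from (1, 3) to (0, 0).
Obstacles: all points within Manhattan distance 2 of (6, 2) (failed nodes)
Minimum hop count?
4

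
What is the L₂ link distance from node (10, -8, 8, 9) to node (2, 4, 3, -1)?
18.2483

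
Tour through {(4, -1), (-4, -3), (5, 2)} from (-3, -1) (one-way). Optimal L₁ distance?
17
(one optimal route: (-3, -1) → (-4, -3) → (4, -1) → (5, 2))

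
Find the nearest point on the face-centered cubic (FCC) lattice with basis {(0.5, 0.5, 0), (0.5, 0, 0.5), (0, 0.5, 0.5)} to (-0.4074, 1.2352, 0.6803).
(-0.5, 1, 0.5)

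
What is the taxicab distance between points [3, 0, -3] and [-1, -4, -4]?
9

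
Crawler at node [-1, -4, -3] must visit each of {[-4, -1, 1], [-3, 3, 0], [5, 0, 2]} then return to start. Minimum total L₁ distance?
44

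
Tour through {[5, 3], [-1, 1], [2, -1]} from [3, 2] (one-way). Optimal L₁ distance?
15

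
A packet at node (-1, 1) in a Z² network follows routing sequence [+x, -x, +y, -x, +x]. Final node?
(-1, 2)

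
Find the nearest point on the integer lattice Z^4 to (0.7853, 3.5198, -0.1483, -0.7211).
(1, 4, 0, -1)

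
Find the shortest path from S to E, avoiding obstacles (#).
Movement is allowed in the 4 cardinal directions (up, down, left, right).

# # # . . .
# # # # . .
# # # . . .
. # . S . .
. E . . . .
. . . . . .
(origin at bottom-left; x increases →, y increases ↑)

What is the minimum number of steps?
3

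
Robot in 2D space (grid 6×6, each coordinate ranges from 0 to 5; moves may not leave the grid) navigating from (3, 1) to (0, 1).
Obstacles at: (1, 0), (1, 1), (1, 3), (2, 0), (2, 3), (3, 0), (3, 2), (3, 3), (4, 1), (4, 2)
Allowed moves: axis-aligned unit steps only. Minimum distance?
5
(one shortest path: (3, 1) → (2, 1) → (2, 2) → (1, 2) → (0, 2) → (0, 1))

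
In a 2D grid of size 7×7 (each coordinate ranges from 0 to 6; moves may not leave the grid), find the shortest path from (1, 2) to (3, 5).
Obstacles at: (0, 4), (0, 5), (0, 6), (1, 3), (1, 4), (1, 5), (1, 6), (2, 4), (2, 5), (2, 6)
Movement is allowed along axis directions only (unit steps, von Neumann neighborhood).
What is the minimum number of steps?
5
(one shortest path: (1, 2) → (2, 2) → (3, 2) → (3, 3) → (3, 4) → (3, 5))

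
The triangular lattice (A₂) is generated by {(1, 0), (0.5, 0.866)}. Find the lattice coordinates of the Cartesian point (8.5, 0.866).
8b₁ + b₂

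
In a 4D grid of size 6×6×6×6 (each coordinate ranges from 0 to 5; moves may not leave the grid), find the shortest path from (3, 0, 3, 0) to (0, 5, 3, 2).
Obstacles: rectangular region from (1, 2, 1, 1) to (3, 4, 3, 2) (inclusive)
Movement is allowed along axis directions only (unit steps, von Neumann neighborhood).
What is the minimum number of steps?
10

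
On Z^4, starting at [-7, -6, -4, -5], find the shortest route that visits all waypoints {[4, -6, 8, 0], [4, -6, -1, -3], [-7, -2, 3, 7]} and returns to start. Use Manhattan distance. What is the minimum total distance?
78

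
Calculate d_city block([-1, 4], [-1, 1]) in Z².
3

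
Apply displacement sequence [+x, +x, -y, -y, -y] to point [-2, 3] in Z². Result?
(0, 0)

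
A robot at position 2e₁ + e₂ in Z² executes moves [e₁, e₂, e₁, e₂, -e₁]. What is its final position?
(3, 3)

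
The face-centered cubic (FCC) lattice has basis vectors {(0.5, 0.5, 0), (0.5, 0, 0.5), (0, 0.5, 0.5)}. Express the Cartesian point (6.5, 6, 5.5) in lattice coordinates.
7b₁ + 6b₂ + 5b₃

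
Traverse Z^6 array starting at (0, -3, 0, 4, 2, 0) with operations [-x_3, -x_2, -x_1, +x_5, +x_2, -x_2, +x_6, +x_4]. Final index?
(-1, -4, -1, 5, 3, 1)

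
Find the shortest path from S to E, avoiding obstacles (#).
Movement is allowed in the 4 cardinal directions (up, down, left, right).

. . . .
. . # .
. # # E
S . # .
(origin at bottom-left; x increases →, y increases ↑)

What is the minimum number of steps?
8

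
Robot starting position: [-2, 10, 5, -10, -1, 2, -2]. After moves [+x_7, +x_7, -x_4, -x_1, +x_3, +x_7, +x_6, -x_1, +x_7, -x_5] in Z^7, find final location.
(-4, 10, 6, -11, -2, 3, 2)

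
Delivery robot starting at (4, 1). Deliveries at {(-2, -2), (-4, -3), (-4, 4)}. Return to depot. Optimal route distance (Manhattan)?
30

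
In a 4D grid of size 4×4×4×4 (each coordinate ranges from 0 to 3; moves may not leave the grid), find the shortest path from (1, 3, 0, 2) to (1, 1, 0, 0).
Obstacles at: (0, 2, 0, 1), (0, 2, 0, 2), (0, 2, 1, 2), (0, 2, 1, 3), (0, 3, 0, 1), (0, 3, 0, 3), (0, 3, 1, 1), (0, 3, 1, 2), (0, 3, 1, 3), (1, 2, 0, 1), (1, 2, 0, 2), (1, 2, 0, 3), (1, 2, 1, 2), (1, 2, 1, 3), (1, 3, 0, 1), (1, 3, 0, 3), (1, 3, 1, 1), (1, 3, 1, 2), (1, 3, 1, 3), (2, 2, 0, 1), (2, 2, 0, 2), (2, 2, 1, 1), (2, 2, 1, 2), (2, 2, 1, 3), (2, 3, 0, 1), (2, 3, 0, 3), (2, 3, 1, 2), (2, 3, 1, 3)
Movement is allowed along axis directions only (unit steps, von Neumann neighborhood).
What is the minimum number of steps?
8
(one shortest path: (1, 3, 0, 2) → (2, 3, 0, 2) → (3, 3, 0, 2) → (3, 2, 0, 2) → (3, 1, 0, 2) → (2, 1, 0, 2) → (1, 1, 0, 2) → (1, 1, 0, 1) → (1, 1, 0, 0))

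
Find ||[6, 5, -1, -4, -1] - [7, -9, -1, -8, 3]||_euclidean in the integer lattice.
15.1327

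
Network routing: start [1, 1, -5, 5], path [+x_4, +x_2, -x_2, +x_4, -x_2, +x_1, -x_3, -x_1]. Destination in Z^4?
(1, 0, -6, 7)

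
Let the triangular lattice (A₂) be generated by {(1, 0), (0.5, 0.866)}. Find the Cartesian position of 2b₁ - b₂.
(1.5, -0.866)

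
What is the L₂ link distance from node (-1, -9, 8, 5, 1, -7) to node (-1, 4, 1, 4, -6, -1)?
17.4356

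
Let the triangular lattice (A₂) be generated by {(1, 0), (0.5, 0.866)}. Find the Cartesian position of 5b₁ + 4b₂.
(7, 3.464)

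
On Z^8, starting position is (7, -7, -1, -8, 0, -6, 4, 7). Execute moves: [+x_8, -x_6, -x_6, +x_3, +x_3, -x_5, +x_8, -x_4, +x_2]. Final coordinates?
(7, -6, 1, -9, -1, -8, 4, 9)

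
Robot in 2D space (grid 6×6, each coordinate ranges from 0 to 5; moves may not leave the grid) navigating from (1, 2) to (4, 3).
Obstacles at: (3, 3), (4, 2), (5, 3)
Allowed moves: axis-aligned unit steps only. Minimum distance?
6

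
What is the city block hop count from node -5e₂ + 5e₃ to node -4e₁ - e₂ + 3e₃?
10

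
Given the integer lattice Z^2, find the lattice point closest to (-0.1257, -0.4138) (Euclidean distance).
(0, 0)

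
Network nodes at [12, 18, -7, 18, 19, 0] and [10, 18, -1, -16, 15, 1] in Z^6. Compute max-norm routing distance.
34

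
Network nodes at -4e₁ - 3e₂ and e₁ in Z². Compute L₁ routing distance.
8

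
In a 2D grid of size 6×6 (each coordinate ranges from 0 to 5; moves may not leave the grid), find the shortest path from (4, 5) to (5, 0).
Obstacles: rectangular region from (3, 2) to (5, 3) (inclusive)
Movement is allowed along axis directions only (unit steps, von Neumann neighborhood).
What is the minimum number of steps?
10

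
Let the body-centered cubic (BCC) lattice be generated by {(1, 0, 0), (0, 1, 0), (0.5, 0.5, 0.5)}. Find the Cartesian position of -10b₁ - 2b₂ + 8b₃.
(-6, 2, 4)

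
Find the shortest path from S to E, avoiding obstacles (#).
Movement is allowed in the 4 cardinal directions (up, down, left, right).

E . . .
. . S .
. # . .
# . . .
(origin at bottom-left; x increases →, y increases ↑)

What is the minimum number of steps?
3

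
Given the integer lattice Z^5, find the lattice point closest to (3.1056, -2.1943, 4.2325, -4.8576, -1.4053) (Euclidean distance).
(3, -2, 4, -5, -1)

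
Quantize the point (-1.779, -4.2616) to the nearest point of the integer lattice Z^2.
(-2, -4)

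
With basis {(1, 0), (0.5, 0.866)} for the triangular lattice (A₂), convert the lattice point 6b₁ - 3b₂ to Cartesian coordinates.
(4.5, -2.598)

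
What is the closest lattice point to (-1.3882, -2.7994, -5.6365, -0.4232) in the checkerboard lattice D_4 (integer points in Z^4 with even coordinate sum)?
(-1, -3, -6, 0)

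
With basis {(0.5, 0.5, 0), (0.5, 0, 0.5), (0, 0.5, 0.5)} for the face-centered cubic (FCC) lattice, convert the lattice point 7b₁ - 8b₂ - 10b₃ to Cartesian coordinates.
(-0.5, -1.5, -9)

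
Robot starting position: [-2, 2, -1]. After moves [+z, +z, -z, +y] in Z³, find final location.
(-2, 3, 0)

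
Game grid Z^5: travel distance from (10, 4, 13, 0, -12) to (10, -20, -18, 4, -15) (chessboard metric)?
31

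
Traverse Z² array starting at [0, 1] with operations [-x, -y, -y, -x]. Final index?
(-2, -1)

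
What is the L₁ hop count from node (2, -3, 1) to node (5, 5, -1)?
13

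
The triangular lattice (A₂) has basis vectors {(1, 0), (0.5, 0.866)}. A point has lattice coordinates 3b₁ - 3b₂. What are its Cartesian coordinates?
(1.5, -2.598)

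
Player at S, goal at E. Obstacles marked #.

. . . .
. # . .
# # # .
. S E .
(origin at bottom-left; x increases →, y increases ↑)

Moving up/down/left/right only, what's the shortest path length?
1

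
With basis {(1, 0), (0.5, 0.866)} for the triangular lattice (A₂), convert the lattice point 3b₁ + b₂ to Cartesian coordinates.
(3.5, 0.866)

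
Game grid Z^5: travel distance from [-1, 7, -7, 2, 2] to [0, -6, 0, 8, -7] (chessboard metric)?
13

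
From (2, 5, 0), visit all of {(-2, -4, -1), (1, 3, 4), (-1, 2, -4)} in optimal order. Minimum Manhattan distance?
28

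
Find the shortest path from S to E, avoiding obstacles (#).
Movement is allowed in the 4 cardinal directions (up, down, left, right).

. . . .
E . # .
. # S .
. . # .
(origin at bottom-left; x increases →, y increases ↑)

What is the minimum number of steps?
7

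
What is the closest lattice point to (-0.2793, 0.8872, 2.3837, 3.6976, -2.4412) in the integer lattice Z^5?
(0, 1, 2, 4, -2)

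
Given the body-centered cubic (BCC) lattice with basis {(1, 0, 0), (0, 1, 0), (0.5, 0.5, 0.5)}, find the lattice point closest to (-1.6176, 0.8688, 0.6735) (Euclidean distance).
(-1.5, 0.5, 0.5)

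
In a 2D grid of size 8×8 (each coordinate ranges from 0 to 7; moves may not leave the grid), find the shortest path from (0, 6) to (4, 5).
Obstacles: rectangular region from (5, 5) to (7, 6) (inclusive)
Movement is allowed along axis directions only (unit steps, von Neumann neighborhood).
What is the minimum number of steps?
5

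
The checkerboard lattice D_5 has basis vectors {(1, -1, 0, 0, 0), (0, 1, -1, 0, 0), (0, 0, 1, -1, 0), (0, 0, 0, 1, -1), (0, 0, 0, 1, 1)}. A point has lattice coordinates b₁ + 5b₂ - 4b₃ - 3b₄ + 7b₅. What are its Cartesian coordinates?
(1, 4, -9, 8, 10)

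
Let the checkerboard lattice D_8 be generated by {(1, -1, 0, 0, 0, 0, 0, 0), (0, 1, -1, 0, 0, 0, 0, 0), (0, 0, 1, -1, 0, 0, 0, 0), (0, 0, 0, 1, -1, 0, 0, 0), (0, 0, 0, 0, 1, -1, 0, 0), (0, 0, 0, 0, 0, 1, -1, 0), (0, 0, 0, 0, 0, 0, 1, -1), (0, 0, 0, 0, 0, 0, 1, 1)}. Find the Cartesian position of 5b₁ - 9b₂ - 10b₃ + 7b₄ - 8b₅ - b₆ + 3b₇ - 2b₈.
(5, -14, -1, 17, -15, 7, 2, -5)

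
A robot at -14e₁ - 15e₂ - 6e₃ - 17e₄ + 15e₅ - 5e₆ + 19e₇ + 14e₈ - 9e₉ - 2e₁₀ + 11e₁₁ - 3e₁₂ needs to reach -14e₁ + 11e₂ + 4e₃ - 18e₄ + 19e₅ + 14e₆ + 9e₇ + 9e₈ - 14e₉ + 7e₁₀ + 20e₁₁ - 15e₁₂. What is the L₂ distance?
40.1248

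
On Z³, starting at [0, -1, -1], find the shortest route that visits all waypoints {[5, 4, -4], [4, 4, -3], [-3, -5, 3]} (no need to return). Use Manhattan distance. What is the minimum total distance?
35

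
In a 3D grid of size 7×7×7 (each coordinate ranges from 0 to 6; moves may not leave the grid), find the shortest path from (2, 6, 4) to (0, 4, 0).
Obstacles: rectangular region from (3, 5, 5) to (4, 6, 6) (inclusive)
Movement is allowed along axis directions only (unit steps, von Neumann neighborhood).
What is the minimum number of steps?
8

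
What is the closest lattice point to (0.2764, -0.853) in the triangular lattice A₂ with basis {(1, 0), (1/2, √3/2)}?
(0.5, -0.866)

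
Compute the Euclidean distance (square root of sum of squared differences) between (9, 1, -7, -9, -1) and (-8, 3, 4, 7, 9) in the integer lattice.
27.7489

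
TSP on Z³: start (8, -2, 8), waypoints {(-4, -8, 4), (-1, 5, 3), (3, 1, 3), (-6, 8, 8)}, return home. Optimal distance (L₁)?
78
(one optimal route: (8, -2, 8) → (-4, -8, 4) → (-6, 8, 8) → (-1, 5, 3) → (3, 1, 3) → (8, -2, 8))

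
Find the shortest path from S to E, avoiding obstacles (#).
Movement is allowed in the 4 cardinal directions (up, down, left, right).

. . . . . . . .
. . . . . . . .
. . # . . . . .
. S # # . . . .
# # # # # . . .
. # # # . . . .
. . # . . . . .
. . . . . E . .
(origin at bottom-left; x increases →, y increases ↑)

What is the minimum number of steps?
12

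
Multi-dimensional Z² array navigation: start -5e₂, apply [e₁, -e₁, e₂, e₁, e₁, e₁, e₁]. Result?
(4, -4)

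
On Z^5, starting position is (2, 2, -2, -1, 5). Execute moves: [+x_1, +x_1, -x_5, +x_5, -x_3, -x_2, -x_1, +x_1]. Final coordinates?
(4, 1, -3, -1, 5)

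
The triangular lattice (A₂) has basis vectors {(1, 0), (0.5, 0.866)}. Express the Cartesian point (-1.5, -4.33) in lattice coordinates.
b₁ - 5b₂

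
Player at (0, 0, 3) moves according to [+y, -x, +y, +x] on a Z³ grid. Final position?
(0, 2, 3)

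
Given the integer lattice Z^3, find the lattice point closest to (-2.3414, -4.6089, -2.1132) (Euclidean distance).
(-2, -5, -2)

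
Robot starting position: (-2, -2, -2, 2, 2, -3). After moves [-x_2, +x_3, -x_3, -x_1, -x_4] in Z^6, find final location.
(-3, -3, -2, 1, 2, -3)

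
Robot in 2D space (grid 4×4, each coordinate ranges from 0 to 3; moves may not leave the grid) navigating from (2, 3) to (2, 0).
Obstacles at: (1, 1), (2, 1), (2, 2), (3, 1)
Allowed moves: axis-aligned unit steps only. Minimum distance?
7
(one shortest path: (2, 3) → (1, 3) → (0, 3) → (0, 2) → (0, 1) → (0, 0) → (1, 0) → (2, 0))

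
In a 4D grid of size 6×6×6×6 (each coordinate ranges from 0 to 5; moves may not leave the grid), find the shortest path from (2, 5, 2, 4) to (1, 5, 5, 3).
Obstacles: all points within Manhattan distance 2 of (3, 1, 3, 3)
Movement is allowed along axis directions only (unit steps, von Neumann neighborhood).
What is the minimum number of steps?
5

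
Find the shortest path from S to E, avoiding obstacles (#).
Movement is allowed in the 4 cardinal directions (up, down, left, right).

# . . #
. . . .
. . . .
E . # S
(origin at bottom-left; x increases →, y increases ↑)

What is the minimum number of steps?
5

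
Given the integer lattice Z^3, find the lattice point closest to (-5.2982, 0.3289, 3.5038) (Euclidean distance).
(-5, 0, 4)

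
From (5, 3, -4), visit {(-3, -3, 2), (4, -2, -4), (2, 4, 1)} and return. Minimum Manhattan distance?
42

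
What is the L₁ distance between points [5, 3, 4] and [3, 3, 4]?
2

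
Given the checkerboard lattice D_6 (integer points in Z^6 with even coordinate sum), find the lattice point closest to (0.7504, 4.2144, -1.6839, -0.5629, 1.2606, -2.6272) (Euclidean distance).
(1, 4, -2, -1, 1, -3)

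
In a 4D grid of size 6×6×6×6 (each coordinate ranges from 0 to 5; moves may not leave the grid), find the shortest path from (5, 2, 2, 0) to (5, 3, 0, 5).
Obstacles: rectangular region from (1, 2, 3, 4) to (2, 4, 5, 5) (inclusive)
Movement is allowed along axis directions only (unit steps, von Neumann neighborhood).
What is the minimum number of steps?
8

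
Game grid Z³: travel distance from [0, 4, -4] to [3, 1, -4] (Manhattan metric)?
6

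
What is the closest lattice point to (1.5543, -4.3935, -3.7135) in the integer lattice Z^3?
(2, -4, -4)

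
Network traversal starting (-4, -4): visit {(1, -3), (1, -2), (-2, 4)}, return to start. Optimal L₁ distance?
26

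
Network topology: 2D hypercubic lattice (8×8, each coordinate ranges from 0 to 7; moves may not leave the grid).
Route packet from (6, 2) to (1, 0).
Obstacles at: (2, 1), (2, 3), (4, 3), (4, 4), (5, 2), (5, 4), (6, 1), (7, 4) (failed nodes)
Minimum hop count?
9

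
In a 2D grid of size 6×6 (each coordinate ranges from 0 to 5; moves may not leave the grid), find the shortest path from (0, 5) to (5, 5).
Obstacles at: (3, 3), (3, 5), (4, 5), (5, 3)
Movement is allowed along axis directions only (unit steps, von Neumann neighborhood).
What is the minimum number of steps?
7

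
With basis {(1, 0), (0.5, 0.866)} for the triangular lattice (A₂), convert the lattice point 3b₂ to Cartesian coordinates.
(1.5, 2.598)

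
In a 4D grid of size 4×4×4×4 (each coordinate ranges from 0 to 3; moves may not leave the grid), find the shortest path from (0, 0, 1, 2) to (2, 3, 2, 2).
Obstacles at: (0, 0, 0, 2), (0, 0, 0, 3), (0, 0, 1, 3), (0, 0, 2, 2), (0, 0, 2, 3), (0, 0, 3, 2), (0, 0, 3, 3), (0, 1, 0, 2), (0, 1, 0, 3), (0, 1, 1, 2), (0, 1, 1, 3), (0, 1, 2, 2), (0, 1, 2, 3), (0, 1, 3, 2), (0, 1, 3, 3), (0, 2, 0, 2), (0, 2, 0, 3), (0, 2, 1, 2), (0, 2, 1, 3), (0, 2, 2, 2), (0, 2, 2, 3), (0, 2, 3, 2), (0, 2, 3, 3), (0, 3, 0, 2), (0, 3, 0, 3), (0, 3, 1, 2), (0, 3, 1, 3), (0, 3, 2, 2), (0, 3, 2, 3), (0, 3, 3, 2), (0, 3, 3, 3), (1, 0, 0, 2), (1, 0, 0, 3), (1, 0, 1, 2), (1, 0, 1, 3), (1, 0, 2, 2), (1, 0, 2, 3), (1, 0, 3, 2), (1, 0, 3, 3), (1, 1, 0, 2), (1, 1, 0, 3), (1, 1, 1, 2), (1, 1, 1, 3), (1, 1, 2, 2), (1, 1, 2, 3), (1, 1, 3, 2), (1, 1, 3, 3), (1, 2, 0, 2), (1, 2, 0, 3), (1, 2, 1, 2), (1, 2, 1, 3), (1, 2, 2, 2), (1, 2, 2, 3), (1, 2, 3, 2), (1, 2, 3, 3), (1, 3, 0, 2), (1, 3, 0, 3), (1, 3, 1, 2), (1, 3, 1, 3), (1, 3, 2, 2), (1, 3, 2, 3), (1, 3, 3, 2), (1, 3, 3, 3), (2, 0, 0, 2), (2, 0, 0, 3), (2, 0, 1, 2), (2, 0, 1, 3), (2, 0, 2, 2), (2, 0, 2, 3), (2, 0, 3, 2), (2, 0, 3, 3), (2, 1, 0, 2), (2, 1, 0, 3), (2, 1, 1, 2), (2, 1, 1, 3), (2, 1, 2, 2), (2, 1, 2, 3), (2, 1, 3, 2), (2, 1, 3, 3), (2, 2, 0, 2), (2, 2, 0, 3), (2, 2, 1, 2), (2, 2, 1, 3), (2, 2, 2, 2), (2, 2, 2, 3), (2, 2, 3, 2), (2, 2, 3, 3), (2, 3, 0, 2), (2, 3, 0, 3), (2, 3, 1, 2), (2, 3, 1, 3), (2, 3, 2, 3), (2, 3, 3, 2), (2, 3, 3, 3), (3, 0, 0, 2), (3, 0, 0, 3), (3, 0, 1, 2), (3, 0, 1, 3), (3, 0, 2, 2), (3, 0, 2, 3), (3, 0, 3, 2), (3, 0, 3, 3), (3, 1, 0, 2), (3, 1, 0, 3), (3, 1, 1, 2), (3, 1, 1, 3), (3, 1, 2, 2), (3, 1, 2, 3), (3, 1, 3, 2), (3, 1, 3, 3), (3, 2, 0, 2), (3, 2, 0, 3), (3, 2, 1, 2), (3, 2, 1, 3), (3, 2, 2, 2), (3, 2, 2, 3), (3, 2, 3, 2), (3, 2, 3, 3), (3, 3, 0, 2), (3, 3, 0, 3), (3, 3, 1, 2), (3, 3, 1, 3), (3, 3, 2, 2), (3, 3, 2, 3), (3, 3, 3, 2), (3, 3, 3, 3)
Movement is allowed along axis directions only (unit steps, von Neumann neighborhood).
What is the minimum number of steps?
8
(one shortest path: (0, 0, 1, 2) → (0, 0, 1, 1) → (1, 0, 1, 1) → (2, 0, 1, 1) → (2, 1, 1, 1) → (2, 2, 1, 1) → (2, 3, 1, 1) → (2, 3, 2, 1) → (2, 3, 2, 2))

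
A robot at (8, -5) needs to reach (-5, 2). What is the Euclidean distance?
14.7648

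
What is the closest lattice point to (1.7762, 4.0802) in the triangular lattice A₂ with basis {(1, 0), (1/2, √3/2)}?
(1.5, 4.33)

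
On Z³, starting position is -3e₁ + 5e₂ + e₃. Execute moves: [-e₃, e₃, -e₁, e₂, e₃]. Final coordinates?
(-4, 6, 2)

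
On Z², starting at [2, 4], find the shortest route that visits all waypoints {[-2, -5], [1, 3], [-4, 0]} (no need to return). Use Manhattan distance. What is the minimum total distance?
17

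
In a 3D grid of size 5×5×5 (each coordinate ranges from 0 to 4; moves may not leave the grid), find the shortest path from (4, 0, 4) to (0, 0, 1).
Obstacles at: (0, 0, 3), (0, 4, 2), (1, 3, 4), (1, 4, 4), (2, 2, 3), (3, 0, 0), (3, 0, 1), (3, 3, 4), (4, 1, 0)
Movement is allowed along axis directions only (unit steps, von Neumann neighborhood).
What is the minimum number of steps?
7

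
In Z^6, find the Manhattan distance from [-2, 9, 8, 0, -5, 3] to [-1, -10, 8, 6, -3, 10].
35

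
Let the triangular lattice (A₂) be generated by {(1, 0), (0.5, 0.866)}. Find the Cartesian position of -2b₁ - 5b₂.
(-4.5, -4.33)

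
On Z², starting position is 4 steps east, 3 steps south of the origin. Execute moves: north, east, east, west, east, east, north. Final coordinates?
(7, -1)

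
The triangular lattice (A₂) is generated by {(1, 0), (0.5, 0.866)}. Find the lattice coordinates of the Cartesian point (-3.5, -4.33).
-b₁ - 5b₂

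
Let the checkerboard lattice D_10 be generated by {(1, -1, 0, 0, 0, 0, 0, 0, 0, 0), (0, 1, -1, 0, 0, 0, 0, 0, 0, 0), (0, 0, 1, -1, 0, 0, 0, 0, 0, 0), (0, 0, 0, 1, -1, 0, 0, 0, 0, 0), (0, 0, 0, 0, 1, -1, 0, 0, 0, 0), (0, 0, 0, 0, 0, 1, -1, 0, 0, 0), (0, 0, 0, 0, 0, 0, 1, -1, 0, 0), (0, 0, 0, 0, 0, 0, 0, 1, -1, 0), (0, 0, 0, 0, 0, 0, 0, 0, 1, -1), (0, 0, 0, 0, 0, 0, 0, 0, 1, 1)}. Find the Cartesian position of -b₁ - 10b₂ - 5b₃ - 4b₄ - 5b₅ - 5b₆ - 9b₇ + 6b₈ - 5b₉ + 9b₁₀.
(-1, -9, 5, 1, -1, 0, -4, 15, -2, 14)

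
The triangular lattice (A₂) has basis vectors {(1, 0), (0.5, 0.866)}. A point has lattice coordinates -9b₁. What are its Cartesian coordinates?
(-9, 0)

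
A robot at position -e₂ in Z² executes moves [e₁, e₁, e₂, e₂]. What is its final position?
(2, 1)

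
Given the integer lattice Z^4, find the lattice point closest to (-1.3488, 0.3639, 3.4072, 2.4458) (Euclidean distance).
(-1, 0, 3, 2)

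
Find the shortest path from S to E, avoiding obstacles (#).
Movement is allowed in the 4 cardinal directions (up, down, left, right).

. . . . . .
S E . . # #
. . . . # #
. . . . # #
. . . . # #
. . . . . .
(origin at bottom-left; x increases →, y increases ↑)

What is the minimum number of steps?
1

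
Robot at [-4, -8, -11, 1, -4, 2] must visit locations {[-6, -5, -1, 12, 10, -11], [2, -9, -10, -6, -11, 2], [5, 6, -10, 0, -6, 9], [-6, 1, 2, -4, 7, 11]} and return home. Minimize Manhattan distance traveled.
208
(one optimal route: (-4, -8, -11, 1, -4, 2) → (-6, -5, -1, 12, 10, -11) → (-6, 1, 2, -4, 7, 11) → (5, 6, -10, 0, -6, 9) → (2, -9, -10, -6, -11, 2) → (-4, -8, -11, 1, -4, 2))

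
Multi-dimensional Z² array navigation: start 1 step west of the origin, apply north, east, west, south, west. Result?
(-2, 0)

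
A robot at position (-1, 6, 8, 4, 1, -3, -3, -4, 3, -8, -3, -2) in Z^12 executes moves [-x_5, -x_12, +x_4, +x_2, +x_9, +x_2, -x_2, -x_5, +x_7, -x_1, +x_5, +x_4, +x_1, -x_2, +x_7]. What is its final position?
(-1, 6, 8, 6, 0, -3, -1, -4, 4, -8, -3, -3)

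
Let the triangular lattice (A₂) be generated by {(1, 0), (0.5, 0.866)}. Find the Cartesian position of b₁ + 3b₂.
(2.5, 2.598)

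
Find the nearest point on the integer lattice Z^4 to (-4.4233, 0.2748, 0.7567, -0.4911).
(-4, 0, 1, 0)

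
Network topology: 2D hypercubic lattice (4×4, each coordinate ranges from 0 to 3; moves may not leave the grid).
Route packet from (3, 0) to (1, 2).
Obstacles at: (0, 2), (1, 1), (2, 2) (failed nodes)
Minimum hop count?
6
(one shortest path: (3, 0) → (3, 1) → (3, 2) → (3, 3) → (2, 3) → (1, 3) → (1, 2))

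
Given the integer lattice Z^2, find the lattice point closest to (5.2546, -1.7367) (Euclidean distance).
(5, -2)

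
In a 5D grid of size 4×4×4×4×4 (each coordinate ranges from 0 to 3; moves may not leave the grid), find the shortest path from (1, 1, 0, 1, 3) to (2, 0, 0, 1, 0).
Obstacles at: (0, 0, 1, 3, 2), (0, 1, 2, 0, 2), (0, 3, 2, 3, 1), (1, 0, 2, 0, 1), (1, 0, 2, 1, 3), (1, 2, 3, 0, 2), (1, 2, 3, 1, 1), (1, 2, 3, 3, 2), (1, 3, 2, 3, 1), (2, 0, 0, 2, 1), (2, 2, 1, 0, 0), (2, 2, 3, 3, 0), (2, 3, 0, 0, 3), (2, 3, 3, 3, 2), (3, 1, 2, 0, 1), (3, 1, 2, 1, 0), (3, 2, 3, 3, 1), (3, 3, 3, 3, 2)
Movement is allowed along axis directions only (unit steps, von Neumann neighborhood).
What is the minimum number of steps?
5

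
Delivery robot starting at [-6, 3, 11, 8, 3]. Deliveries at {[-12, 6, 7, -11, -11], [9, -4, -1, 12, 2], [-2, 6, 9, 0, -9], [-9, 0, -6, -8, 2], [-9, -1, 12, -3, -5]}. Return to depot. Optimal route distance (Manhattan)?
200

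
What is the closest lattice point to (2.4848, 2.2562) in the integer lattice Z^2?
(2, 2)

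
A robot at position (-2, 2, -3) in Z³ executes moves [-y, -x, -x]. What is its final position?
(-4, 1, -3)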